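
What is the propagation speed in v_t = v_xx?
Infinite. The heat equation is parabolic, not hyperbolic, so disturbances propagate instantly.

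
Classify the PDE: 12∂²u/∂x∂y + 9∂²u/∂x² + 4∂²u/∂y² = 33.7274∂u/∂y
Rewriting in standard form: 9∂²u/∂x² + 12∂²u/∂x∂y + 4∂²u/∂y² - 33.7274∂u/∂y = 0. A = 9, B = 12, C = 4. Discriminant B² - 4AC = 0. Since 0 = 0, parabolic.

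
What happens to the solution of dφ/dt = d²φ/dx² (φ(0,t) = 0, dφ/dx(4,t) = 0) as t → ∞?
φ → 0. Heat escapes through the Dirichlet boundary.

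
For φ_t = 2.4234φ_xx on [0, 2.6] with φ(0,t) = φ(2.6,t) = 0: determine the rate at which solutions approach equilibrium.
Eigenvalues: λₙ = 2.4234n²π²/2.6².
First three modes:
  n=1: λ₁ = 2.4234π²/2.6² ≈ 3.538
  n=2: λ₂ = 9.6936π²/2.6² ≈ 14.153 (4× faster decay)
  n=3: λ₃ = 21.8106π²/2.6² ≈ 31.843 (9× faster decay)
As t → ∞, higher modes decay exponentially faster. The n=1 mode dominates: φ ~ c₁ sin(πx/2.6) e^{-λ₁t}.
Decay rate: λ₁ = 2.4234π²/2.6² ≈ 3.538.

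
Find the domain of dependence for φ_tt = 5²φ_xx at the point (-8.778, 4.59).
Domain of dependence: [-31.728, 14.172]. Signals travel at speed 5, so data within |x - -8.778| ≤ 5·4.59 = 22.95 can reach the point.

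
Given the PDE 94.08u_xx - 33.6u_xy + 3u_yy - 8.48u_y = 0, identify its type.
The second-order coefficients are A = 94.08, B = -33.6, C = 3. Since B² - 4AC = 0 = 0, this is a parabolic PDE.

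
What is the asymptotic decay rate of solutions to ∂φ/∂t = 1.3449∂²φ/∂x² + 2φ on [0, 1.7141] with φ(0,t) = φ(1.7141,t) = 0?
Eigenvalues: λₙ = 1.3449n²π²/1.7141² - 2.
First three modes:
  n=1: λ₁ = 1.3449π²/1.7141² - 2 ≈ 2.518
  n=2: λ₂ = 5.3796π²/1.7141² - 2 ≈ 16.071
  n=3: λ₃ = 12.1041π²/1.7141² - 2 ≈ 38.659
Since 1.3449π²/1.7141² ≈ 4.518 > 2, all λₙ > 0.
The n=1 mode decays slowest → dominates as t → ∞.
Asymptotic: φ ~ c₁ sin(πx/1.7141) e^{-λ₁t} with decay rate λ₁ ≈ 2.518.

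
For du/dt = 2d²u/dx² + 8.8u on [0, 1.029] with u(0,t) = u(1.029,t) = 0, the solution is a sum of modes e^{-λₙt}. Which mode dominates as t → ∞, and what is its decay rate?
Eigenvalues: λₙ = 2n²π²/1.029² - 8.8.
First three modes:
  n=1: λ₁ = 2π²/1.029² - 8.8 ≈ 9.842
  n=2: λ₂ = 8π²/1.029² - 8.8 ≈ 65.769
  n=3: λ₃ = 18π²/1.029² - 8.8 ≈ 158.981
Since 2π²/1.029² ≈ 18.642 > 8.8, all λₙ > 0.
The n=1 mode decays slowest → dominates as t → ∞.
Asymptotic: u ~ c₁ sin(πx/1.029) e^{-λ₁t} with decay rate λ₁ ≈ 9.842.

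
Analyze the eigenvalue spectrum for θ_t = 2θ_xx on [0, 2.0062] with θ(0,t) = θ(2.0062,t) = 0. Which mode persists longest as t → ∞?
Eigenvalues: λₙ = 2n²π²/2.0062².
First three modes:
  n=1: λ₁ = 2π²/2.0062² ≈ 4.904
  n=2: λ₂ = 8π²/2.0062² ≈ 19.617 (4× faster decay)
  n=3: λ₃ = 18π²/2.0062² ≈ 44.139 (9× faster decay)
As t → ∞, higher modes decay exponentially faster. The n=1 mode dominates: θ ~ c₁ sin(πx/2.0062) e^{-λ₁t}.
Decay rate: λ₁ = 2π²/2.0062² ≈ 4.904.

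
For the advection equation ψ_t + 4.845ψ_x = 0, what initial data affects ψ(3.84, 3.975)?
A single point: x = -15.418875. The characteristic through (3.84, 3.975) is x - 4.845t = const, so x = 3.84 - 4.845·3.975 = -15.418875.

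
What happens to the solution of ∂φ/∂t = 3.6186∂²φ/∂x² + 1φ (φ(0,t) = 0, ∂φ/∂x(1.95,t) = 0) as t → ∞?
φ → 0. Diffusion dominates reaction (r=1 < κπ²/(4L²)≈2.35); solution decays.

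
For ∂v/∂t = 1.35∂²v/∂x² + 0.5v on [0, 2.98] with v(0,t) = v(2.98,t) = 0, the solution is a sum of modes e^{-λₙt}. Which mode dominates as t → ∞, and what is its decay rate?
Eigenvalues: λₙ = 1.35n²π²/2.98² - 0.5.
First three modes:
  n=1: λ₁ = 1.35π²/2.98² - 0.5 ≈ 1
  n=2: λ₂ = 5.4π²/2.98² - 0.5 ≈ 5.502
  n=3: λ₃ = 12.15π²/2.98² - 0.5 ≈ 13.003
Since 1.35π²/2.98² ≈ 1.5 > 0.5, all λₙ > 0.
The n=1 mode decays slowest → dominates as t → ∞.
Asymptotic: v ~ c₁ sin(πx/2.98) e^{-λ₁t} with decay rate λ₁ ≈ 1.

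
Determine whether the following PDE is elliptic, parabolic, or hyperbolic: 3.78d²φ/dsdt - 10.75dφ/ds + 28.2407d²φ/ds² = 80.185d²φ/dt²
Rewriting in standard form: 28.2407d²φ/ds² + 3.78d²φ/dsdt - 80.185d²φ/dt² - 10.75dφ/ds = 0. Coefficients: A = 28.2407, B = 3.78, C = -80.185. B² - 4AC = 9072.210518, which is positive, so the equation is hyperbolic.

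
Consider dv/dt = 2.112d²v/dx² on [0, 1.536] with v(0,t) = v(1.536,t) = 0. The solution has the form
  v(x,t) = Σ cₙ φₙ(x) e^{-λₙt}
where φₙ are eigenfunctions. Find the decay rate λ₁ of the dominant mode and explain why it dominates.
Eigenvalues: λₙ = 2.112n²π²/1.536².
First three modes:
  n=1: λ₁ = 2.112π²/1.536² ≈ 8.835
  n=2: λ₂ = 8.448π²/1.536² ≈ 35.34 (4× faster decay)
  n=3: λ₃ = 19.008π²/1.536² ≈ 79.516 (9× faster decay)
As t → ∞, higher modes decay exponentially faster. The n=1 mode dominates: v ~ c₁ sin(πx/1.536) e^{-λ₁t}.
Decay rate: λ₁ = 2.112π²/1.536² ≈ 8.835.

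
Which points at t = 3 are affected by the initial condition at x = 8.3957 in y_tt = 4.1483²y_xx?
Domain of influence: [-4.0492, 20.8406]. Data at x = 8.3957 spreads outward at speed 4.1483.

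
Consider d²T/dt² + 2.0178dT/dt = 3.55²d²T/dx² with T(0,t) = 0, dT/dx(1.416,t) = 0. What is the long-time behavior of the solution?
As t → ∞, T → 0. Damping (γ=2.0178) dissipates energy; oscillations decay exponentially.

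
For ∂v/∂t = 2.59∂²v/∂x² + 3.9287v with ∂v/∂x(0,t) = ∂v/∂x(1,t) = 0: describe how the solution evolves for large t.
v grows unboundedly. With Neumann BCs the constant mode has diffusion eigenvalue 0, so any r > 0 makes it grow like e^(3.9287t); solution grows exponentially.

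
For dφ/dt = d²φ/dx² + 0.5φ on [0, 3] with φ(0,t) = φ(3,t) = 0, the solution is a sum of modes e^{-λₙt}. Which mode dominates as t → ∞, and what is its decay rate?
Eigenvalues: λₙ = n²π²/3² - 0.5.
First three modes:
  n=1: λ₁ = π²/3² - 0.5 ≈ 0.597
  n=2: λ₂ = 4π²/3² - 0.5 ≈ 3.886
  n=3: λ₃ = 9π²/3² - 0.5 ≈ 9.37
Since π²/3² ≈ 1.097 > 0.5, all λₙ > 0.
The n=1 mode decays slowest → dominates as t → ∞.
Asymptotic: φ ~ c₁ sin(πx/3) e^{-λ₁t} with decay rate λ₁ ≈ 0.597.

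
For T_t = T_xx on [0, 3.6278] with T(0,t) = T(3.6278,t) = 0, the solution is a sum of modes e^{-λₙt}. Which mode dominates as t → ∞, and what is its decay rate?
Eigenvalues: λₙ = n²π²/3.6278².
First three modes:
  n=1: λ₁ = π²/3.6278² ≈ 0.75
  n=2: λ₂ = 4π²/3.6278² ≈ 3 (4× faster decay)
  n=3: λ₃ = 9π²/3.6278² ≈ 6.749 (9× faster decay)
As t → ∞, higher modes decay exponentially faster. The n=1 mode dominates: T ~ c₁ sin(πx/3.6278) e^{-λ₁t}.
Decay rate: λ₁ = π²/3.6278² ≈ 0.75.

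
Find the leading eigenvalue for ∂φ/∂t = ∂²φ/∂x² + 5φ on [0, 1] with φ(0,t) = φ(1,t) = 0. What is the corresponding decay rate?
Eigenvalues: λₙ = n²π²/1² - 5.
First three modes:
  n=1: λ₁ = π² - 5 ≈ 4.87
  n=2: λ₂ = 4π² - 5 ≈ 34.478
  n=3: λ₃ = 9π² - 5 ≈ 83.826
Since π² ≈ 9.87 > 5, all λₙ > 0.
The n=1 mode decays slowest → dominates as t → ∞.
Asymptotic: φ ~ c₁ sin(πx/1) e^{-λ₁t} with decay rate λ₁ ≈ 4.87.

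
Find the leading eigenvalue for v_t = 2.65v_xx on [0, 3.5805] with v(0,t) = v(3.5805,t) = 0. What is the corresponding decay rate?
Eigenvalues: λₙ = 2.65n²π²/3.5805².
First three modes:
  n=1: λ₁ = 2.65π²/3.5805² ≈ 2.04
  n=2: λ₂ = 10.6π²/3.5805² ≈ 8.161 (4× faster decay)
  n=3: λ₃ = 23.85π²/3.5805² ≈ 18.361 (9× faster decay)
As t → ∞, higher modes decay exponentially faster. The n=1 mode dominates: v ~ c₁ sin(πx/3.5805) e^{-λ₁t}.
Decay rate: λ₁ = 2.65π²/3.5805² ≈ 2.04.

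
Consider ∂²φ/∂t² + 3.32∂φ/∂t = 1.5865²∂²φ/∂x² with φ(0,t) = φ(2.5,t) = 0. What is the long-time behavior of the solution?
As t → ∞, φ → 0. Damping (γ=3.32) dissipates energy; oscillations decay exponentially.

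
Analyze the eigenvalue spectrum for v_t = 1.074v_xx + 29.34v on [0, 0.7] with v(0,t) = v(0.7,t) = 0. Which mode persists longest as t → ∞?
Eigenvalues: λₙ = 1.074n²π²/0.7² - 29.34.
First three modes:
  n=1: λ₁ = 1.074π²/0.7² - 29.34 ≈ -7.707
  n=2: λ₂ = 4.296π²/0.7² - 29.34 ≈ 57.19
  n=3: λ₃ = 9.666π²/0.7² - 29.34 ≈ 165.353
Since 1.074π²/0.7² ≈ 21.633 < 29.34, λ₁ < 0.
The n=1 mode grows fastest (−λₙ is largest for n=1) → dominates.
Asymptotic: v ~ c₁ sin(πx/0.7) e^{7.707t} (exponential growth at rate −λ₁ ≈ 7.707).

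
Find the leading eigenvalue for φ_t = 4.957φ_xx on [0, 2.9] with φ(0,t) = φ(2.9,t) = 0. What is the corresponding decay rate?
Eigenvalues: λₙ = 4.957n²π²/2.9².
First three modes:
  n=1: λ₁ = 4.957π²/2.9² ≈ 5.817
  n=2: λ₂ = 19.828π²/2.9² ≈ 23.269 (4× faster decay)
  n=3: λ₃ = 44.613π²/2.9² ≈ 52.356 (9× faster decay)
As t → ∞, higher modes decay exponentially faster. The n=1 mode dominates: φ ~ c₁ sin(πx/2.9) e^{-λ₁t}.
Decay rate: λ₁ = 4.957π²/2.9² ≈ 5.817.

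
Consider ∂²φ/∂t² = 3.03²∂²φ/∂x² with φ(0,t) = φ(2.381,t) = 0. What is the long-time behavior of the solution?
As t → ∞, φ oscillates (no decay). Energy is conserved; the solution oscillates indefinitely as standing waves.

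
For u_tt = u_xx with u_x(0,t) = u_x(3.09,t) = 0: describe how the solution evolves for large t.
u oscillates about a mean that drifts linearly in t (generically unbounded; no decay). There is no damping, so the nonconstant modes persist as standing waves (energy conserved, no decay). But with Neumann conditions at both ends the constant mode has eigenvalue 0: the spatial mean M(t) of u satisfies M'' = 0, so M(t) = M(0) + M'(0)·t. Unless the initial velocity has zero mean (∫u_t(x,0)dx = 0), the solution grows linearly in t (unbounded, though not exponentially); if it does have zero mean, the solution stays bounded and simply oscillates.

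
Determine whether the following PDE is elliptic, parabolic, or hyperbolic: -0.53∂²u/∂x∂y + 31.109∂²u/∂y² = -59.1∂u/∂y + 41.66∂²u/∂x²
Rewriting in standard form: -41.66∂²u/∂x² - 0.53∂²u/∂x∂y + 31.109∂²u/∂y² + 59.1∂u/∂y = 0. Coefficients: A = -41.66, B = -0.53, C = 31.109. B² - 4AC = 5184.28466, which is positive, so the equation is hyperbolic.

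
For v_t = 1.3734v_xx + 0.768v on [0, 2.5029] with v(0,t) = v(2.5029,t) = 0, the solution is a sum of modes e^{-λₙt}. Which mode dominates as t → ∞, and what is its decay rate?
Eigenvalues: λₙ = 1.3734n²π²/2.5029² - 0.768.
First three modes:
  n=1: λ₁ = 1.3734π²/2.5029² - 0.768 ≈ 1.396
  n=2: λ₂ = 5.4936π²/2.5029² - 0.768 ≈ 7.887
  n=3: λ₃ = 12.3606π²/2.5029² - 0.768 ≈ 18.706
Since 1.3734π²/2.5029² ≈ 2.164 > 0.768, all λₙ > 0.
The n=1 mode decays slowest → dominates as t → ∞.
Asymptotic: v ~ c₁ sin(πx/2.5029) e^{-λ₁t} with decay rate λ₁ ≈ 1.396.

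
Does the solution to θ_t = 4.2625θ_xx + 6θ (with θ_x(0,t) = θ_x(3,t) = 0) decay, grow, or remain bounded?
θ grows unboundedly. With Neumann BCs the constant mode has diffusion eigenvalue 0, so any r > 0 makes it grow like e^(6t); solution grows exponentially.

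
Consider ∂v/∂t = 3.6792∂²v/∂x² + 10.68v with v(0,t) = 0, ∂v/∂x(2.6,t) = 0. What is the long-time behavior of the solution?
As t → ∞, v grows unboundedly. Reaction dominates diffusion (r=10.68 > κπ²/(4L²)≈1.34); solution grows exponentially.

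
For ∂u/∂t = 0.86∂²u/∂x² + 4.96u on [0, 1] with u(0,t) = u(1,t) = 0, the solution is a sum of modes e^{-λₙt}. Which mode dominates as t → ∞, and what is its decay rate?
Eigenvalues: λₙ = 0.86n²π²/1² - 4.96.
First three modes:
  n=1: λ₁ = 0.86π² - 4.96 ≈ 3.528
  n=2: λ₂ = 3.44π² - 4.96 ≈ 28.991
  n=3: λ₃ = 7.74π² - 4.96 ≈ 71.431
Since 0.86π² ≈ 8.488 > 4.96, all λₙ > 0.
The n=1 mode decays slowest → dominates as t → ∞.
Asymptotic: u ~ c₁ sin(πx/1) e^{-λ₁t} with decay rate λ₁ ≈ 3.528.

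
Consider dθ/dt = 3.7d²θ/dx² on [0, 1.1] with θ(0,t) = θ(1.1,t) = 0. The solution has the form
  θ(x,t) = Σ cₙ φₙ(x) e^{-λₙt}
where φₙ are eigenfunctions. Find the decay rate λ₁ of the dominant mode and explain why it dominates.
Eigenvalues: λₙ = 3.7n²π²/1.1².
First three modes:
  n=1: λ₁ = 3.7π²/1.1² ≈ 30.18
  n=2: λ₂ = 14.8π²/1.1² ≈ 120.719 (4× faster decay)
  n=3: λ₃ = 33.3π²/1.1² ≈ 271.618 (9× faster decay)
As t → ∞, higher modes decay exponentially faster. The n=1 mode dominates: θ ~ c₁ sin(πx/1.1) e^{-λ₁t}.
Decay rate: λ₁ = 3.7π²/1.1² ≈ 30.18.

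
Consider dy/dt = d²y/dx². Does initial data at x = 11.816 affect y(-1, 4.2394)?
Yes, for any finite x. The heat equation has infinite propagation speed, so all initial data affects all points at any t > 0.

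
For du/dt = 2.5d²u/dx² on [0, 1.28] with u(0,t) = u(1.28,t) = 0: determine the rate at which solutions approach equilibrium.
Eigenvalues: λₙ = 2.5n²π²/1.28².
First three modes:
  n=1: λ₁ = 2.5π²/1.28² ≈ 15.06
  n=2: λ₂ = 10π²/1.28² ≈ 60.239 (4× faster decay)
  n=3: λ₃ = 22.5π²/1.28² ≈ 135.538 (9× faster decay)
As t → ∞, higher modes decay exponentially faster. The n=1 mode dominates: u ~ c₁ sin(πx/1.28) e^{-λ₁t}.
Decay rate: λ₁ = 2.5π²/1.28² ≈ 15.06.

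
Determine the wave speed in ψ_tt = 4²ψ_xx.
Speed = 4. Information travels along characteristics x = x₀ ± 4t.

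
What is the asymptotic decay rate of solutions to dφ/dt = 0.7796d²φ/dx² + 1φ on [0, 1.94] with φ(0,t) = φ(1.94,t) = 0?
Eigenvalues: λₙ = 0.7796n²π²/1.94² - 1.
First three modes:
  n=1: λ₁ = 0.7796π²/1.94² - 1 ≈ 1.044
  n=2: λ₂ = 3.1184π²/1.94² - 1 ≈ 7.178
  n=3: λ₃ = 7.0164π²/1.94² - 1 ≈ 17.4
Since 0.7796π²/1.94² ≈ 2.044 > 1, all λₙ > 0.
The n=1 mode decays slowest → dominates as t → ∞.
Asymptotic: φ ~ c₁ sin(πx/1.94) e^{-λ₁t} with decay rate λ₁ ≈ 1.044.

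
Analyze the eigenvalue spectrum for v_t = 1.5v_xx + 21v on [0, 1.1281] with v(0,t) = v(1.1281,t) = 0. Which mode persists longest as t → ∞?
Eigenvalues: λₙ = 1.5n²π²/1.1281² - 21.
First three modes:
  n=1: λ₁ = 1.5π²/1.1281² - 21 ≈ -9.367
  n=2: λ₂ = 6π²/1.1281² - 21 ≈ 25.532
  n=3: λ₃ = 13.5π²/1.1281² - 21 ≈ 83.698
Since 1.5π²/1.1281² ≈ 11.633 < 21, λ₁ < 0.
The n=1 mode grows fastest (−λₙ is largest for n=1) → dominates.
Asymptotic: v ~ c₁ sin(πx/1.1281) e^{9.367t} (exponential growth at rate −λ₁ ≈ 9.367).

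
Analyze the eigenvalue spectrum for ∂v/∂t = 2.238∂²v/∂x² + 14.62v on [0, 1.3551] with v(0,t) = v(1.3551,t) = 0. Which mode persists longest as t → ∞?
Eigenvalues: λₙ = 2.238n²π²/1.3551² - 14.62.
First three modes:
  n=1: λ₁ = 2.238π²/1.3551² - 14.62 ≈ -2.591
  n=2: λ₂ = 8.952π²/1.3551² - 14.62 ≈ 33.495
  n=3: λ₃ = 20.142π²/1.3551² - 14.62 ≈ 93.638
Since 2.238π²/1.3551² ≈ 12.029 < 14.62, λ₁ < 0.
The n=1 mode grows fastest (−λₙ is largest for n=1) → dominates.
Asymptotic: v ~ c₁ sin(πx/1.3551) e^{2.591t} (exponential growth at rate −λ₁ ≈ 2.591).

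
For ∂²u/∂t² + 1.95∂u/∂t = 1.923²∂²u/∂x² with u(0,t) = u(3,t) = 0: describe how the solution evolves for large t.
u → 0. Damping (γ=1.95) dissipates energy; oscillations decay exponentially.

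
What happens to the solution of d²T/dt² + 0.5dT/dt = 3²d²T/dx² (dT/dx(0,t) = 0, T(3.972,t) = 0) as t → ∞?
T → 0. Damping (γ=0.5) dissipates energy; oscillations decay exponentially.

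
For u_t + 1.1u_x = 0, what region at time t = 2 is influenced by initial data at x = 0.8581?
At x = 3.0581. The characteristic carries data from (0.8581, 0) to (3.0581, 2).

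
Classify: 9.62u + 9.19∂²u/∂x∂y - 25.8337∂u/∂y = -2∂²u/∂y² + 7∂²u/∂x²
Rewriting in standard form: -7∂²u/∂x² + 9.19∂²u/∂x∂y + 2∂²u/∂y² - 25.8337∂u/∂y + 9.62u = 0. Hyperbolic (discriminant = 140.4561).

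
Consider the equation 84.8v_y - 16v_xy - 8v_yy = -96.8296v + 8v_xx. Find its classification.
Rewriting in standard form: -8v_xx - 16v_xy - 8v_yy + 84.8v_y + 96.8296v = 0. Parabolic. (A = -8, B = -16, C = -8 gives B² - 4AC = 0.)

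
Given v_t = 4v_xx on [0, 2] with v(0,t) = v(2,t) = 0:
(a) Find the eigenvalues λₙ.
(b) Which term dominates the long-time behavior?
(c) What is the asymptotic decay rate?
Eigenvalues: λₙ = 4n²π²/2².
First three modes:
  n=1: λ₁ = 4π²/2² ≈ 9.87
  n=2: λ₂ = 16π²/2² ≈ 39.478 (4× faster decay)
  n=3: λ₃ = 36π²/2² ≈ 88.826 (9× faster decay)
As t → ∞, higher modes decay exponentially faster. The n=1 mode dominates: v ~ c₁ sin(πx/2) e^{-λ₁t}.
Decay rate: λ₁ = 4π²/2² ≈ 9.87.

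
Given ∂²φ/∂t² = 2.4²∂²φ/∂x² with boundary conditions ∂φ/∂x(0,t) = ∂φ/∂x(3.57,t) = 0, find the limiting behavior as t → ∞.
φ oscillates about a mean that drifts linearly in t (generically unbounded; no decay). There is no damping, so the nonconstant modes persist as standing waves (energy conserved, no decay). But with Neumann conditions at both ends the constant mode has eigenvalue 0: the spatial mean M(t) of φ satisfies M'' = 0, so M(t) = M(0) + M'(0)·t. Unless the initial velocity has zero mean (∫φ_t(x,0)dx = 0), the solution grows linearly in t (unbounded, though not exponentially); if it does have zero mean, the solution stays bounded and simply oscillates.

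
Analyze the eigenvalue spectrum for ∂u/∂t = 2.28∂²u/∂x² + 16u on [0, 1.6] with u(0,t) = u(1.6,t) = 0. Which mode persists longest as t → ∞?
Eigenvalues: λₙ = 2.28n²π²/1.6² - 16.
First three modes:
  n=1: λ₁ = 2.28π²/1.6² - 16 ≈ -7.21
  n=2: λ₂ = 9.12π²/1.6² - 16 ≈ 19.16
  n=3: λ₃ = 20.52π²/1.6² - 16 ≈ 63.111
Since 2.28π²/1.6² ≈ 8.79 < 16, λ₁ < 0.
The n=1 mode grows fastest (−λₙ is largest for n=1) → dominates.
Asymptotic: u ~ c₁ sin(πx/1.6) e^{7.21t} (exponential growth at rate −λ₁ ≈ 7.21).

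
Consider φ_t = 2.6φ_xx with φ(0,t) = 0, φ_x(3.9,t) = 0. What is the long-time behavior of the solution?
As t → ∞, φ → 0. Heat escapes through the Dirichlet boundary.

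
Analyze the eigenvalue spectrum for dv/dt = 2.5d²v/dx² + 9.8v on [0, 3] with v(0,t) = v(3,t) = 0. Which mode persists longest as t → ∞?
Eigenvalues: λₙ = 2.5n²π²/3² - 9.8.
First three modes:
  n=1: λ₁ = 2.5π²/3² - 9.8 ≈ -7.058
  n=2: λ₂ = 10π²/3² - 9.8 ≈ 1.166
  n=3: λ₃ = 22.5π²/3² - 9.8 ≈ 14.874
Since 2.5π²/3² ≈ 2.742 < 9.8, λ₁ < 0.
The n=1 mode grows fastest (−λₙ is largest for n=1) → dominates.
Asymptotic: v ~ c₁ sin(πx/3) e^{7.058t} (exponential growth at rate −λ₁ ≈ 7.058).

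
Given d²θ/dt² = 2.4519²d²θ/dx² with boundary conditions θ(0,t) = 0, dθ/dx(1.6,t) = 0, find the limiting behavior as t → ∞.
θ oscillates (no decay). Energy is conserved; the solution oscillates indefinitely as standing waves.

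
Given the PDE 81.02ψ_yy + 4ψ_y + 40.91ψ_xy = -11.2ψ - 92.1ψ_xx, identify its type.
Rewriting in standard form: 92.1ψ_xx + 40.91ψ_xy + 81.02ψ_yy + 4ψ_y + 11.2ψ = 0. The second-order coefficients are A = 92.1, B = 40.91, C = 81.02. Since B² - 4AC = -28174.1399 < 0, this is an elliptic PDE.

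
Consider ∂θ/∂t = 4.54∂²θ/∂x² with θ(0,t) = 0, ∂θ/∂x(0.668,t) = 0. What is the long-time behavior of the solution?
As t → ∞, θ → 0. Heat escapes through the Dirichlet boundary.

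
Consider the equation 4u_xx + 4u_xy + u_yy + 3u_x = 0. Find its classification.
Parabolic. (A = 4, B = 4, C = 1 gives B² - 4AC = 0.)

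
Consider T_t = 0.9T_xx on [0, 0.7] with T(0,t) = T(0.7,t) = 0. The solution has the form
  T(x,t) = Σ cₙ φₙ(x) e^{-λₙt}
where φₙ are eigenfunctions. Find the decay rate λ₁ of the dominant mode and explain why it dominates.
Eigenvalues: λₙ = 0.9n²π²/0.7².
First three modes:
  n=1: λ₁ = 0.9π²/0.7² ≈ 18.128
  n=2: λ₂ = 3.6π²/0.7² ≈ 72.511 (4× faster decay)
  n=3: λ₃ = 8.1π²/0.7² ≈ 163.151 (9× faster decay)
As t → ∞, higher modes decay exponentially faster. The n=1 mode dominates: T ~ c₁ sin(πx/0.7) e^{-λ₁t}.
Decay rate: λ₁ = 0.9π²/0.7² ≈ 18.128.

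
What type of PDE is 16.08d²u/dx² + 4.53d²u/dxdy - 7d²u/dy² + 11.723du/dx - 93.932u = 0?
With A = 16.08, B = 4.53, C = -7, the discriminant is 470.7609. This is a hyperbolic PDE.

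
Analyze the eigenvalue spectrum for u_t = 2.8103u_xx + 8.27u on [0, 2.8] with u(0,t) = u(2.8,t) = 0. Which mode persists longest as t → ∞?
Eigenvalues: λₙ = 2.8103n²π²/2.8² - 8.27.
First three modes:
  n=1: λ₁ = 2.8103π²/2.8² - 8.27 ≈ -4.732
  n=2: λ₂ = 11.2412π²/2.8² - 8.27 ≈ 5.881
  n=3: λ₃ = 25.2927π²/2.8² - 8.27 ≈ 23.57
Since 2.8103π²/2.8² ≈ 3.538 < 8.27, λ₁ < 0.
The n=1 mode grows fastest (−λₙ is largest for n=1) → dominates.
Asymptotic: u ~ c₁ sin(πx/2.8) e^{4.732t} (exponential growth at rate −λ₁ ≈ 4.732).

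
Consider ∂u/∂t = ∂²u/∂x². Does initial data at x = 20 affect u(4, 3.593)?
Yes, for any finite x. The heat equation has infinite propagation speed, so all initial data affects all points at any t > 0.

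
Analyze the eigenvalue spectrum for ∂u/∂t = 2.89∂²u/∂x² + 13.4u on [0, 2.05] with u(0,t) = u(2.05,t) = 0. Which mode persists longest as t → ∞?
Eigenvalues: λₙ = 2.89n²π²/2.05² - 13.4.
First three modes:
  n=1: λ₁ = 2.89π²/2.05² - 13.4 ≈ -6.613
  n=2: λ₂ = 11.56π²/2.05² - 13.4 ≈ 13.749
  n=3: λ₃ = 26.01π²/2.05² - 13.4 ≈ 47.685
Since 2.89π²/2.05² ≈ 6.787 < 13.4, λ₁ < 0.
The n=1 mode grows fastest (−λₙ is largest for n=1) → dominates.
Asymptotic: u ~ c₁ sin(πx/2.05) e^{6.613t} (exponential growth at rate −λ₁ ≈ 6.613).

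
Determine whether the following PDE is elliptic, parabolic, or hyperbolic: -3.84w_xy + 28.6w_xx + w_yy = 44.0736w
Rewriting in standard form: 28.6w_xx - 3.84w_xy + w_yy - 44.0736w = 0. Coefficients: A = 28.6, B = -3.84, C = 1. B² - 4AC = -99.6544, which is negative, so the equation is elliptic.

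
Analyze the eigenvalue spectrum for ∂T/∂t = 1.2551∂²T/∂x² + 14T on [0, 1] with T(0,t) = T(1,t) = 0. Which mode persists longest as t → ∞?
Eigenvalues: λₙ = 1.2551n²π²/1² - 14.
First three modes:
  n=1: λ₁ = 1.2551π² - 14 ≈ -1.613
  n=2: λ₂ = 5.0204π² - 14 ≈ 35.549
  n=3: λ₃ = 11.2959π² - 14 ≈ 97.486
Since 1.2551π² ≈ 12.387 < 14, λ₁ < 0.
The n=1 mode grows fastest (−λₙ is largest for n=1) → dominates.
Asymptotic: T ~ c₁ sin(πx/1) e^{1.613t} (exponential growth at rate −λ₁ ≈ 1.613).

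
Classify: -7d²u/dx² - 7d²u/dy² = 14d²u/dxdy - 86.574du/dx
Rewriting in standard form: -7d²u/dx² - 14d²u/dxdy - 7d²u/dy² + 86.574du/dx = 0. Parabolic (discriminant = 0).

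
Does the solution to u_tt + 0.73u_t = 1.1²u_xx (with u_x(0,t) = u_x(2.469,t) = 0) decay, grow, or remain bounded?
u → constant (steady state). Damping (γ=0.73) dissipates the nonconstant modes; with Neumann BCs the spatial average obeys M''+γM'=0 and tends to a finite limit.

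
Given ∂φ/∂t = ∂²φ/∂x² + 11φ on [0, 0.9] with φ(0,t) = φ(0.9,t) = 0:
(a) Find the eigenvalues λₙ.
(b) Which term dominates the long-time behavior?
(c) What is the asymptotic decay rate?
Eigenvalues: λₙ = n²π²/0.9² - 11.
First three modes:
  n=1: λ₁ = π²/0.9² - 11 ≈ 1.185
  n=2: λ₂ = 4π²/0.9² - 11 ≈ 37.739
  n=3: λ₃ = 9π²/0.9² - 11 ≈ 98.662
Since π²/0.9² ≈ 12.185 > 11, all λₙ > 0.
The n=1 mode decays slowest → dominates as t → ∞.
Asymptotic: φ ~ c₁ sin(πx/0.9) e^{-λ₁t} with decay rate λ₁ ≈ 1.185.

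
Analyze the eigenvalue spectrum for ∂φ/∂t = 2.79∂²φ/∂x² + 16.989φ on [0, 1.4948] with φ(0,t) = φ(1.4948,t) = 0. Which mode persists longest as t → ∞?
Eigenvalues: λₙ = 2.79n²π²/1.4948² - 16.989.
First three modes:
  n=1: λ₁ = 2.79π²/1.4948² - 16.989 ≈ -4.665
  n=2: λ₂ = 11.16π²/1.4948² - 16.989 ≈ 32.305
  n=3: λ₃ = 25.11π²/1.4948² - 16.989 ≈ 93.923
Since 2.79π²/1.4948² ≈ 12.324 < 16.989, λ₁ < 0.
The n=1 mode grows fastest (−λₙ is largest for n=1) → dominates.
Asymptotic: φ ~ c₁ sin(πx/1.4948) e^{4.665t} (exponential growth at rate −λ₁ ≈ 4.665).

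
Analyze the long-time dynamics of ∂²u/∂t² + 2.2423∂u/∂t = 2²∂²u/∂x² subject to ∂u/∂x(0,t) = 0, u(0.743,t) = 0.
Long-time behavior: u → 0. Damping (γ=2.2423) dissipates energy; oscillations decay exponentially.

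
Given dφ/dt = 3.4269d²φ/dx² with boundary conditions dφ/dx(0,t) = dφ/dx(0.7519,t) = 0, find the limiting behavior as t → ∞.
φ → constant (steady state). Heat is conserved (no flux at boundaries); solution approaches the spatial average.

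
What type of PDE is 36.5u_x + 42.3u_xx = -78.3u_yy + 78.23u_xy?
Rewriting in standard form: 42.3u_xx - 78.23u_xy + 78.3u_yy + 36.5u_x = 0. With A = 42.3, B = -78.23, C = 78.3, the discriminant is -7128.4271. This is an elliptic PDE.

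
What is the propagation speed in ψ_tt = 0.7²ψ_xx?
Speed = 0.7. Information travels along characteristics x = x₀ ± 0.7t.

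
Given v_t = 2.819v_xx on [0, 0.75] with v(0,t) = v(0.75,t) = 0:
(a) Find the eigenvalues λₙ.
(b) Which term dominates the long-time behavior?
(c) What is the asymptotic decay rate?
Eigenvalues: λₙ = 2.819n²π²/0.75².
First three modes:
  n=1: λ₁ = 2.819π²/0.75² ≈ 49.462
  n=2: λ₂ = 11.276π²/0.75² ≈ 197.848 (4× faster decay)
  n=3: λ₃ = 25.371π²/0.75² ≈ 445.159 (9× faster decay)
As t → ∞, higher modes decay exponentially faster. The n=1 mode dominates: v ~ c₁ sin(πx/0.75) e^{-λ₁t}.
Decay rate: λ₁ = 2.819π²/0.75² ≈ 49.462.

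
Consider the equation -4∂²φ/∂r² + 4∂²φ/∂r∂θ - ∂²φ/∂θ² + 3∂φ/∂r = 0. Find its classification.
Parabolic. (A = -4, B = 4, C = -1 gives B² - 4AC = 0.)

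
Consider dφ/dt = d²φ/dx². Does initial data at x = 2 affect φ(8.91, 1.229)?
Yes, for any finite x. The heat equation has infinite propagation speed, so all initial data affects all points at any t > 0.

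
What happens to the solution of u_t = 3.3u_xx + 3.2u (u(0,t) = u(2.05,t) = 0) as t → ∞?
u → 0. Diffusion dominates reaction (r=3.2 < κπ²/L²≈7.75); solution decays.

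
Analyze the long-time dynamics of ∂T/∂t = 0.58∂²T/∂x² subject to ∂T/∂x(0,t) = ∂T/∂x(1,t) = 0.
Long-time behavior: T → constant (steady state). Heat is conserved (no flux at boundaries); solution approaches the spatial average.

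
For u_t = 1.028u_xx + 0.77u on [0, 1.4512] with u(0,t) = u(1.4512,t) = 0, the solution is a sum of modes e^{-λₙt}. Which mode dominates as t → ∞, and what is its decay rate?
Eigenvalues: λₙ = 1.028n²π²/1.4512² - 0.77.
First three modes:
  n=1: λ₁ = 1.028π²/1.4512² - 0.77 ≈ 4.048
  n=2: λ₂ = 4.112π²/1.4512² - 0.77 ≈ 18.501
  n=3: λ₃ = 9.252π²/1.4512² - 0.77 ≈ 42.589
Since 1.028π²/1.4512² ≈ 4.818 > 0.77, all λₙ > 0.
The n=1 mode decays slowest → dominates as t → ∞.
Asymptotic: u ~ c₁ sin(πx/1.4512) e^{-λ₁t} with decay rate λ₁ ≈ 4.048.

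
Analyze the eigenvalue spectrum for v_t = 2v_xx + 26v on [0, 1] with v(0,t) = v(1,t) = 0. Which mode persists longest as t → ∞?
Eigenvalues: λₙ = 2n²π²/1² - 26.
First three modes:
  n=1: λ₁ = 2π² - 26 ≈ -6.261
  n=2: λ₂ = 8π² - 26 ≈ 52.957
  n=3: λ₃ = 18π² - 26 ≈ 151.653
Since 2π² ≈ 19.739 < 26, λ₁ < 0.
The n=1 mode grows fastest (−λₙ is largest for n=1) → dominates.
Asymptotic: v ~ c₁ sin(πx/1) e^{6.261t} (exponential growth at rate −λ₁ ≈ 6.261).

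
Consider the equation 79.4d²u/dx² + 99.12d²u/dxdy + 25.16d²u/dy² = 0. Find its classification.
Hyperbolic. (A = 79.4, B = 99.12, C = 25.16 gives B² - 4AC = 1833.9584.)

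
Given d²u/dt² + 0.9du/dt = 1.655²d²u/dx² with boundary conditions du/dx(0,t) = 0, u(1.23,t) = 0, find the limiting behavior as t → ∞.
u → 0. Damping (γ=0.9) dissipates energy; oscillations decay exponentially.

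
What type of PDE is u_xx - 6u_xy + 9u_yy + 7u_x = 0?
With A = 1, B = -6, C = 9, the discriminant is 0. This is a parabolic PDE.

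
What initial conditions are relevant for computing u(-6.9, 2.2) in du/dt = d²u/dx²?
The entire real line. The heat equation has infinite propagation speed: any initial disturbance instantly affects all points (though exponentially small far away).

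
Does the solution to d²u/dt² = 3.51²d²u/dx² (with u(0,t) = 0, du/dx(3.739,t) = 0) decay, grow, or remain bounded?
u oscillates (no decay). Energy is conserved; the solution oscillates indefinitely as standing waves.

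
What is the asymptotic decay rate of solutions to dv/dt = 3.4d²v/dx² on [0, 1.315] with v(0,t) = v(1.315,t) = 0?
Eigenvalues: λₙ = 3.4n²π²/1.315².
First three modes:
  n=1: λ₁ = 3.4π²/1.315² ≈ 19.406
  n=2: λ₂ = 13.6π²/1.315² ≈ 77.622 (4× faster decay)
  n=3: λ₃ = 30.6π²/1.315² ≈ 174.65 (9× faster decay)
As t → ∞, higher modes decay exponentially faster. The n=1 mode dominates: v ~ c₁ sin(πx/1.315) e^{-λ₁t}.
Decay rate: λ₁ = 3.4π²/1.315² ≈ 19.406.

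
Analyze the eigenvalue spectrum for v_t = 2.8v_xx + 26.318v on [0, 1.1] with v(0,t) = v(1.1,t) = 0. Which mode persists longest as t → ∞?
Eigenvalues: λₙ = 2.8n²π²/1.1² - 26.318.
First three modes:
  n=1: λ₁ = 2.8π²/1.1² - 26.318 ≈ -3.479
  n=2: λ₂ = 11.2π²/1.1² - 26.318 ≈ 65.037
  n=3: λ₃ = 25.2π²/1.1² - 26.318 ≈ 179.231
Since 2.8π²/1.1² ≈ 22.839 < 26.318, λ₁ < 0.
The n=1 mode grows fastest (−λₙ is largest for n=1) → dominates.
Asymptotic: v ~ c₁ sin(πx/1.1) e^{3.479t} (exponential growth at rate −λ₁ ≈ 3.479).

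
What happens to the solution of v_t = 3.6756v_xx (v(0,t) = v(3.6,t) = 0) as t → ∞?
v → 0. Heat diffuses out through both boundaries.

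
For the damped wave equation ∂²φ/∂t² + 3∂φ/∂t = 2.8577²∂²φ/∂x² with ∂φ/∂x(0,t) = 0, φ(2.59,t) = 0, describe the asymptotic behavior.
φ → 0. Damping (γ=3) dissipates energy; oscillations decay exponentially.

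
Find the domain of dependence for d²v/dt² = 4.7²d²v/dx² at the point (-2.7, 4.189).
Domain of dependence: [-22.3883, 16.9883]. Signals travel at speed 4.7, so data within |x - -2.7| ≤ 4.7·4.189 = 19.6883 can reach the point.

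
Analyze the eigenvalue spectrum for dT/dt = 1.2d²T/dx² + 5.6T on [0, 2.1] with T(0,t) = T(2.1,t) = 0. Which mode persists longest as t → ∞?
Eigenvalues: λₙ = 1.2n²π²/2.1² - 5.6.
First three modes:
  n=1: λ₁ = 1.2π²/2.1² - 5.6 ≈ -2.914
  n=2: λ₂ = 4.8π²/2.1² - 5.6 ≈ 5.142
  n=3: λ₃ = 10.8π²/2.1² - 5.6 ≈ 18.57
Since 1.2π²/2.1² ≈ 2.686 < 5.6, λ₁ < 0.
The n=1 mode grows fastest (−λₙ is largest for n=1) → dominates.
Asymptotic: T ~ c₁ sin(πx/2.1) e^{2.914t} (exponential growth at rate −λ₁ ≈ 2.914).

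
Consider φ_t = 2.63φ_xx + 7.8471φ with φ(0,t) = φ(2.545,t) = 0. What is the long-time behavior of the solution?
As t → ∞, φ grows unboundedly. Reaction dominates diffusion (r=7.8471 > κπ²/L²≈4.01); solution grows exponentially.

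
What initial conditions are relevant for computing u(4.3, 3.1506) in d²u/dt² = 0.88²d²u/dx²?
Domain of dependence: [1.527472, 7.072528]. Signals travel at speed 0.88, so data within |x - 4.3| ≤ 0.88·3.1506 = 2.772528 can reach the point.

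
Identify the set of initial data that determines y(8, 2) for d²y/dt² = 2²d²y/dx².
Domain of dependence: [4, 12]. Signals travel at speed 2, so data within |x - 8| ≤ 2·2 = 4 can reach the point.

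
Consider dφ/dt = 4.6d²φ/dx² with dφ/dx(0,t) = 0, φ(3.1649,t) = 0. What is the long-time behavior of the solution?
As t → ∞, φ → 0. Heat escapes through the Dirichlet boundary.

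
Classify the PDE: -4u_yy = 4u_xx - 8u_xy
Rewriting in standard form: -4u_xx + 8u_xy - 4u_yy = 0. A = -4, B = 8, C = -4. Discriminant B² - 4AC = 0. Since 0 = 0, parabolic.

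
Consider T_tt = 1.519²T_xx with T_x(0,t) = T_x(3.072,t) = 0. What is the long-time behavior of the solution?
As t → ∞, T oscillates about a mean that drifts linearly in t (generically unbounded; no decay). There is no damping, so the nonconstant modes persist as standing waves (energy conserved, no decay). But with Neumann conditions at both ends the constant mode has eigenvalue 0: the spatial mean M(t) of T satisfies M'' = 0, so M(t) = M(0) + M'(0)·t. Unless the initial velocity has zero mean (∫T_t(x,0)dx = 0), the solution grows linearly in t (unbounded, though not exponentially); if it does have zero mean, the solution stays bounded and simply oscillates.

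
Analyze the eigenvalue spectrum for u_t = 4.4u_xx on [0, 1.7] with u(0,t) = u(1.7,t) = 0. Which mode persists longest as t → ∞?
Eigenvalues: λₙ = 4.4n²π²/1.7².
First three modes:
  n=1: λ₁ = 4.4π²/1.7² ≈ 15.026
  n=2: λ₂ = 17.6π²/1.7² ≈ 60.106 (4× faster decay)
  n=3: λ₃ = 39.6π²/1.7² ≈ 135.237 (9× faster decay)
As t → ∞, higher modes decay exponentially faster. The n=1 mode dominates: u ~ c₁ sin(πx/1.7) e^{-λ₁t}.
Decay rate: λ₁ = 4.4π²/1.7² ≈ 15.026.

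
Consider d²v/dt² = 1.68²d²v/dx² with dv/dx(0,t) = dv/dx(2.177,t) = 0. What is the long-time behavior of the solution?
As t → ∞, v oscillates about a mean that drifts linearly in t (generically unbounded; no decay). There is no damping, so the nonconstant modes persist as standing waves (energy conserved, no decay). But with Neumann conditions at both ends the constant mode has eigenvalue 0: the spatial mean M(t) of v satisfies M'' = 0, so M(t) = M(0) + M'(0)·t. Unless the initial velocity has zero mean (∫v_t(x,0)dx = 0), the solution grows linearly in t (unbounded, though not exponentially); if it does have zero mean, the solution stays bounded and simply oscillates.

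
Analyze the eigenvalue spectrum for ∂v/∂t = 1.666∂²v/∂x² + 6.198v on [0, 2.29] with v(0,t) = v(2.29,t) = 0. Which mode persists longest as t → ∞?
Eigenvalues: λₙ = 1.666n²π²/2.29² - 6.198.
First three modes:
  n=1: λ₁ = 1.666π²/2.29² - 6.198 ≈ -3.063
  n=2: λ₂ = 6.664π²/2.29² - 6.198 ≈ 6.344
  n=3: λ₃ = 14.994π²/2.29² - 6.198 ≈ 22.021
Since 1.666π²/2.29² ≈ 3.135 < 6.198, λ₁ < 0.
The n=1 mode grows fastest (−λₙ is largest for n=1) → dominates.
Asymptotic: v ~ c₁ sin(πx/2.29) e^{3.063t} (exponential growth at rate −λ₁ ≈ 3.063).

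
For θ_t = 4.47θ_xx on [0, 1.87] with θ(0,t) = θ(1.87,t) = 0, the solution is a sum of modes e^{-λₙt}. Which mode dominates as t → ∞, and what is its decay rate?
Eigenvalues: λₙ = 4.47n²π²/1.87².
First three modes:
  n=1: λ₁ = 4.47π²/1.87² ≈ 12.616
  n=2: λ₂ = 17.88π²/1.87² ≈ 50.464 (4× faster decay)
  n=3: λ₃ = 40.23π²/1.87² ≈ 113.545 (9× faster decay)
As t → ∞, higher modes decay exponentially faster. The n=1 mode dominates: θ ~ c₁ sin(πx/1.87) e^{-λ₁t}.
Decay rate: λ₁ = 4.47π²/1.87² ≈ 12.616.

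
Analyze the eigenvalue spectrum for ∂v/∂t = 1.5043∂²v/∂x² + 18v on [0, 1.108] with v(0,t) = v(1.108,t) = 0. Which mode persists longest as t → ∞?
Eigenvalues: λₙ = 1.5043n²π²/1.108² - 18.
First three modes:
  n=1: λ₁ = 1.5043π²/1.108² - 18 ≈ -5.906
  n=2: λ₂ = 6.0172π²/1.108² - 18 ≈ 30.374
  n=3: λ₃ = 13.5387π²/1.108² - 18 ≈ 90.842
Since 1.5043π²/1.108² ≈ 12.094 < 18, λ₁ < 0.
The n=1 mode grows fastest (−λₙ is largest for n=1) → dominates.
Asymptotic: v ~ c₁ sin(πx/1.108) e^{5.906t} (exponential growth at rate −λ₁ ≈ 5.906).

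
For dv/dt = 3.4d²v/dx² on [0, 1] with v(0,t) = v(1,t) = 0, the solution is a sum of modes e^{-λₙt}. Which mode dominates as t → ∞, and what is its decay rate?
Eigenvalues: λₙ = 3.4n²π².
First three modes:
  n=1: λ₁ = 3.4π² ≈ 33.557
  n=2: λ₂ = 13.6π² ≈ 134.227 (4× faster decay)
  n=3: λ₃ = 30.6π² ≈ 302.01 (9× faster decay)
As t → ∞, higher modes decay exponentially faster. The n=1 mode dominates: v ~ c₁ sin(πx) e^{-λ₁t}.
Decay rate: λ₁ = 3.4π² ≈ 33.557.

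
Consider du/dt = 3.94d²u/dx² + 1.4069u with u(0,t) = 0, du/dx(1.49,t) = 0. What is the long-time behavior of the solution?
As t → ∞, u → 0. Diffusion dominates reaction (r=1.4069 < κπ²/(4L²)≈4.38); solution decays.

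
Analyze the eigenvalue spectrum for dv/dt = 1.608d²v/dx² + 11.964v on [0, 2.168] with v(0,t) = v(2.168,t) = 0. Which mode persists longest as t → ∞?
Eigenvalues: λₙ = 1.608n²π²/2.168² - 11.964.
First three modes:
  n=1: λ₁ = 1.608π²/2.168² - 11.964 ≈ -8.587
  n=2: λ₂ = 6.432π²/2.168² - 11.964 ≈ 1.542
  n=3: λ₃ = 14.472π²/2.168² - 11.964 ≈ 18.425
Since 1.608π²/2.168² ≈ 3.377 < 11.964, λ₁ < 0.
The n=1 mode grows fastest (−λₙ is largest for n=1) → dominates.
Asymptotic: v ~ c₁ sin(πx/2.168) e^{8.587t} (exponential growth at rate −λ₁ ≈ 8.587).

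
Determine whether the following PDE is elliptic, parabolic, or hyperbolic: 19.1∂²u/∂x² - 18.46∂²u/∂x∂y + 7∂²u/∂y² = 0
Coefficients: A = 19.1, B = -18.46, C = 7. B² - 4AC = -194.0284, which is negative, so the equation is elliptic.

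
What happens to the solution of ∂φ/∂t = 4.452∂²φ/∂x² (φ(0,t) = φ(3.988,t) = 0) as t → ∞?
φ → 0. Heat diffuses out through both boundaries.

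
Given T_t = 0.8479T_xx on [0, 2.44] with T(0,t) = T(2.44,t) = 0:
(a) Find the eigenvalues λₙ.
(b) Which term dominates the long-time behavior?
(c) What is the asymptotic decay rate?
Eigenvalues: λₙ = 0.8479n²π²/2.44².
First three modes:
  n=1: λ₁ = 0.8479π²/2.44² ≈ 1.406
  n=2: λ₂ = 3.3916π²/2.44² ≈ 5.622 (4× faster decay)
  n=3: λ₃ = 7.6311π²/2.44² ≈ 12.65 (9× faster decay)
As t → ∞, higher modes decay exponentially faster. The n=1 mode dominates: T ~ c₁ sin(πx/2.44) e^{-λ₁t}.
Decay rate: λ₁ = 0.8479π²/2.44² ≈ 1.406.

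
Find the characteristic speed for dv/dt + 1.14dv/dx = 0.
Speed = 1.14. Information travels along x - 1.14t = const (rightward).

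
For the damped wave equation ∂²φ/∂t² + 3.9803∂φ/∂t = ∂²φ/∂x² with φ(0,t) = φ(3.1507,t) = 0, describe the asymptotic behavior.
φ → 0. Damping (γ=3.9803) dissipates energy; oscillations decay exponentially.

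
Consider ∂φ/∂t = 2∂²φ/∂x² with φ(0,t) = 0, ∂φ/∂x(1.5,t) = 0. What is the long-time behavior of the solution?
As t → ∞, φ → 0. Heat escapes through the Dirichlet boundary.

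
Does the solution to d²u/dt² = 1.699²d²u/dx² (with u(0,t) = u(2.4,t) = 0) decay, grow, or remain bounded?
u oscillates (no decay). Energy is conserved; the solution oscillates indefinitely as standing waves.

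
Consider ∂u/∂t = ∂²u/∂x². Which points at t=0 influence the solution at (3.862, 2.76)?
The entire real line. The heat equation has infinite propagation speed: any initial disturbance instantly affects all points (though exponentially small far away).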